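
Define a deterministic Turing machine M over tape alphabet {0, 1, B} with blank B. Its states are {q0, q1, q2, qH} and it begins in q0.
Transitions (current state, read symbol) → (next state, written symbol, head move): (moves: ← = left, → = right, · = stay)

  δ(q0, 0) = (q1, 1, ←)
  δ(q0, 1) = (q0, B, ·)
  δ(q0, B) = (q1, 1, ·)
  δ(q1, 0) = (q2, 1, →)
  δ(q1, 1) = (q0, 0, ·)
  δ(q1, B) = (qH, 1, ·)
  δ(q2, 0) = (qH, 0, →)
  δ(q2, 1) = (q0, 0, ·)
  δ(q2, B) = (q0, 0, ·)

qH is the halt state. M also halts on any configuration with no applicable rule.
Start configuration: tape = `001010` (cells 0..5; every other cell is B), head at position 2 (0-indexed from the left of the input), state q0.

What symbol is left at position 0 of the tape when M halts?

q0 | B00[1]010   read 1 → write B, move ·, go to q0
q0 | B00[B]010   read B → write 1, move ·, go to q1
q1 | B00[1]010   read 1 → write 0, move ·, go to q0
q0 | B00[0]010   read 0 → write 1, move ←, go to q1
q1 | B0[0]1010   read 0 → write 1, move →, go to q2
q2 | B01[1]010   read 1 → write 0, move ·, go to q0
q0 | B01[0]010   read 0 → write 1, move ←, go to q1
q1 | B0[1]1010   read 1 → write 0, move ·, go to q0
q0 | B0[0]1010   read 0 → write 1, move ←, go to q1
q1 | B[0]11010   read 0 → write 1, move →, go to q2
q2 | B1[1]1010   read 1 → write 0, move ·, go to q0
q0 | B1[0]1010   read 0 → write 1, move ←, go to q1
q1 | B[1]11010   read 1 → write 0, move ·, go to q0
q0 | B[0]11010   read 0 → write 1, move ←, go to q1
q1 | [B]111010   read B → write 1, move ·, go to qH
qH | [1]111010
Cell 0 holds 1 when M halts.

1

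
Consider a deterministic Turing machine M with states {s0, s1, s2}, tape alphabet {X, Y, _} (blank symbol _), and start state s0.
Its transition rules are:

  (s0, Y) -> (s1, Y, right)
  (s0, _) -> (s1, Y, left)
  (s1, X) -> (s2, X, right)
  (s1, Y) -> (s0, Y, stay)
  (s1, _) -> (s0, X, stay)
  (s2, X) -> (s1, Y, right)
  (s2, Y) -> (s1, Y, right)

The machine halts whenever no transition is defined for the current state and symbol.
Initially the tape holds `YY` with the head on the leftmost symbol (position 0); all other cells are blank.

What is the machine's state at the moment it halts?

s0

s0 | [Y]Y_   read Y → write Y, move right, go to s1
s1 | Y[Y]_   read Y → write Y, move stay, go to s0
s0 | Y[Y]_   read Y → write Y, move right, go to s1
s1 | YY[_]   read _ → write X, move stay, go to s0
s0 | YY[X]
No transition is defined for (s0, X); M halts in state s0.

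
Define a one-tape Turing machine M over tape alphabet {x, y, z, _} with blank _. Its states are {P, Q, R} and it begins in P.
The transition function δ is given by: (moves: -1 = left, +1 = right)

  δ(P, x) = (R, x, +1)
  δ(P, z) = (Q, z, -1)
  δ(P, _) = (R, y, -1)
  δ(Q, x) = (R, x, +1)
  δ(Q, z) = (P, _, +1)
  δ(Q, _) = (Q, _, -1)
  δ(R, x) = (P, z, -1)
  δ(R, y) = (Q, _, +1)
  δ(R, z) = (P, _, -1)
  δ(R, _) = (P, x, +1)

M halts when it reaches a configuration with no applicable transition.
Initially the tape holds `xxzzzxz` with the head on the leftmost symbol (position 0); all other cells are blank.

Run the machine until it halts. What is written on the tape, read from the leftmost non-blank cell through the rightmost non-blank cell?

state=P head=0 tape=[x]xzzzxz_   (P,x)→(R,x,+1)
state=R head=1 tape=x[x]zzzxz_   (R,x)→(P,z,-1)
state=P head=0 tape=[x]zzzzxz_   (P,x)→(R,x,+1)
state=R head=1 tape=x[z]zzzxz_   (R,z)→(P,_,-1)
state=P head=0 tape=[x]_zzzxz_   (P,x)→(R,x,+1)
state=R head=1 tape=x[_]zzzxz_   (R,_)→(P,x,+1)
state=P head=2 tape=xx[z]zzxz_   (P,z)→(Q,z,-1)
state=Q head=1 tape=x[x]zzzxz_   (Q,x)→(R,x,+1)
state=R head=2 tape=xx[z]zzxz_   (R,z)→(P,_,-1)
state=P head=1 tape=x[x]_zzxz_   (P,x)→(R,x,+1)
state=R head=2 tape=xx[_]zzxz_   (R,_)→(P,x,+1)
state=P head=3 tape=xxx[z]zxz_   (P,z)→(Q,z,-1)
state=Q head=2 tape=xx[x]zzxz_   (Q,x)→(R,x,+1)
state=R head=3 tape=xxx[z]zxz_   (R,z)→(P,_,-1)
state=P head=2 tape=xx[x]_zxz_   (P,x)→(R,x,+1)
state=R head=3 tape=xxx[_]zxz_   (R,_)→(P,x,+1)
state=P head=4 tape=xxxx[z]xz_   (P,z)→(Q,z,-1)
state=Q head=3 tape=xxx[x]zxz_   (Q,x)→(R,x,+1)
state=R head=4 tape=xxxx[z]xz_   (R,z)→(P,_,-1)
state=P head=3 tape=xxx[x]_xz_   (P,x)→(R,x,+1)
state=R head=4 tape=xxxx[_]xz_   (R,_)→(P,x,+1)
state=P head=5 tape=xxxxx[x]z_   (P,x)→(R,x,+1)
state=R head=6 tape=xxxxxx[z]_   (R,z)→(P,_,-1)
state=P head=5 tape=xxxxx[x]__   (P,x)→(R,x,+1)
state=R head=6 tape=xxxxxx[_]_   (R,_)→(P,x,+1)
state=P head=7 tape=xxxxxxx[_]   (P,_)→(R,y,-1)
state=R head=6 tape=xxxxxx[x]y   (R,x)→(P,z,-1)
state=P head=5 tape=xxxxx[x]zy   (P,x)→(R,x,+1)
state=R head=6 tape=xxxxxx[z]y   (R,z)→(P,_,-1)
state=P head=5 tape=xxxxx[x]_y   (P,x)→(R,x,+1)
state=R head=6 tape=xxxxxx[_]y   (R,_)→(P,x,+1)
state=P head=7 tape=xxxxxxx[y]
The non-blank tape span at halt is xxxxxxxy.

xxxxxxxy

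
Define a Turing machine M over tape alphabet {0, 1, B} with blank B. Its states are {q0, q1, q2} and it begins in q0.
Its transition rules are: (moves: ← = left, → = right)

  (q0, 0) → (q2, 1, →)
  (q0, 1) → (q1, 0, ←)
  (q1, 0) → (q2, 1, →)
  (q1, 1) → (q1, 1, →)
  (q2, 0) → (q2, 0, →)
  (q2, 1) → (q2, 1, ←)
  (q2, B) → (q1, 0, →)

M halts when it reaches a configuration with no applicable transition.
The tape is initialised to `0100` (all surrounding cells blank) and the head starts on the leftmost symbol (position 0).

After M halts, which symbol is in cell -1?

0

state=q0 head=0 tape=B[0]100BB   (q0,0)→(q2,1,→)
state=q2 head=1 tape=B1[1]00BB   (q2,1)→(q2,1,←)
state=q2 head=0 tape=B[1]100BB   (q2,1)→(q2,1,←)
state=q2 head=-1 tape=[B]1100BB   (q2,B)→(q1,0,→)
state=q1 head=0 tape=0[1]100BB   (q1,1)→(q1,1,→)
state=q1 head=1 tape=01[1]00BB   (q1,1)→(q1,1,→)
state=q1 head=2 tape=011[0]0BB   (q1,0)→(q2,1,→)
state=q2 head=3 tape=0111[0]BB   (q2,0)→(q2,0,→)
state=q2 head=4 tape=01110[B]B   (q2,B)→(q1,0,→)
state=q1 head=5 tape=011100[B]
Cell -1 holds 0 when M halts.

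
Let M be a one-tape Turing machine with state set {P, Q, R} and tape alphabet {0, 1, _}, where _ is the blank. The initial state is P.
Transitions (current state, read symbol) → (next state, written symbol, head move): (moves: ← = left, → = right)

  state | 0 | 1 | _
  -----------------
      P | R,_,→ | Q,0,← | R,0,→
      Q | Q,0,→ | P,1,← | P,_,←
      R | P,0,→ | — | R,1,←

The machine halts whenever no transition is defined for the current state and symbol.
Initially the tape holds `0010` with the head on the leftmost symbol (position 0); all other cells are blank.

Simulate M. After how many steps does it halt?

16

state=P head=0 tape=[0]010_   (P,0)→(R,_,→)
state=R head=1 tape=_[0]10_   (R,0)→(P,0,→)
state=P head=2 tape=_0[1]0_   (P,1)→(Q,0,←)
state=Q head=1 tape=_[0]00_   (Q,0)→(Q,0,→)
state=Q head=2 tape=_0[0]0_   (Q,0)→(Q,0,→)
state=Q head=3 tape=_00[0]_   (Q,0)→(Q,0,→)
state=Q head=4 tape=_000[_]   (Q,_)→(P,_,←)
state=P head=3 tape=_00[0]_   (P,0)→(R,_,→)
state=R head=4 tape=_00_[_]   (R,_)→(R,1,←)
state=R head=3 tape=_00[_]1   (R,_)→(R,1,←)
state=R head=2 tape=_0[0]11   (R,0)→(P,0,→)
state=P head=3 tape=_00[1]1   (P,1)→(Q,0,←)
state=Q head=2 tape=_0[0]01   (Q,0)→(Q,0,→)
state=Q head=3 tape=_00[0]1   (Q,0)→(Q,0,→)
state=Q head=4 tape=_000[1]   (Q,1)→(P,1,←)
state=P head=3 tape=_00[0]1   (P,0)→(R,_,→)
state=R head=4 tape=_00_[1]
M halts after 16 transitions.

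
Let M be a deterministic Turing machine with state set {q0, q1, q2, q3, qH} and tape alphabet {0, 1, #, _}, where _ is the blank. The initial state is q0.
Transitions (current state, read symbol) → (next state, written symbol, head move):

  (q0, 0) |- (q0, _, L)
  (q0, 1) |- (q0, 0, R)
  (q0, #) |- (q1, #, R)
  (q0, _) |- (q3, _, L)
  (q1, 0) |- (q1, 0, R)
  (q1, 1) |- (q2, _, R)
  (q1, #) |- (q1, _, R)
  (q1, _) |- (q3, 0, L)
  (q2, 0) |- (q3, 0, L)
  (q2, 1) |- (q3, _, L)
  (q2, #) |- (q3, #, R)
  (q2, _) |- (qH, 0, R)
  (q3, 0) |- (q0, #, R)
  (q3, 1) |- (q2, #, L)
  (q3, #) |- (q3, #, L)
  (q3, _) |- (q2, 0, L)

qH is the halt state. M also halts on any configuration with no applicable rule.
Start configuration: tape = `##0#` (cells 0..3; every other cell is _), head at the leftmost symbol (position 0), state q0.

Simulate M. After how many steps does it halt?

state=q0 head=0 tape=__[#]#0#_   (q0,#)→(q1,#,R)
state=q1 head=1 tape=__#[#]0#_   (q1,#)→(q1,_,R)
state=q1 head=2 tape=__#_[0]#_   (q1,0)→(q1,0,R)
state=q1 head=3 tape=__#_0[#]_   (q1,#)→(q1,_,R)
state=q1 head=4 tape=__#_0_[_]   (q1,_)→(q3,0,L)
state=q3 head=3 tape=__#_0[_]0   (q3,_)→(q2,0,L)
state=q2 head=2 tape=__#_[0]00   (q2,0)→(q3,0,L)
state=q3 head=1 tape=__#[_]000   (q3,_)→(q2,0,L)
state=q2 head=0 tape=__[#]0000   (q2,#)→(q3,#,R)
state=q3 head=1 tape=__#[0]000   (q3,0)→(q0,#,R)
state=q0 head=2 tape=__##[0]00   (q0,0)→(q0,_,L)
state=q0 head=1 tape=__#[#]_00   (q0,#)→(q1,#,R)
state=q1 head=2 tape=__##[_]00   (q1,_)→(q3,0,L)
state=q3 head=1 tape=__#[#]000   (q3,#)→(q3,#,L)
state=q3 head=0 tape=__[#]#000   (q3,#)→(q3,#,L)
state=q3 head=-1 tape=_[_]##000   (q3,_)→(q2,0,L)
state=q2 head=-2 tape=[_]0##000   (q2,_)→(qH,0,R)
state=qH head=-1 tape=0[0]##000
M halts after 17 transitions.

17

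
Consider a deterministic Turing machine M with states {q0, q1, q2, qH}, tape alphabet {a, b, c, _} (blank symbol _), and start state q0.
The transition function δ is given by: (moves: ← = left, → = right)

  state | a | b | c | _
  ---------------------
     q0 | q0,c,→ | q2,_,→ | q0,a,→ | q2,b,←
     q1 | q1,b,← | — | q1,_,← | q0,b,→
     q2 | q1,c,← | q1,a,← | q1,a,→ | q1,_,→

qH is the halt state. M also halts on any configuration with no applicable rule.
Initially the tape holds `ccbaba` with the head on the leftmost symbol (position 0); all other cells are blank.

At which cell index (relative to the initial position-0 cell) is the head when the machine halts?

4

q0 | [c]cbaba_   read c → write a, move →, go to q0
q0 | a[c]baba_   read c → write a, move →, go to q0
q0 | aa[b]aba_   read b → write _, move →, go to q2
q2 | aa_[a]ba_   read a → write c, move ←, go to q1
q1 | aa[_]cba_   read _ → write b, move →, go to q0
q0 | aab[c]ba_   read c → write a, move →, go to q0
q0 | aaba[b]a_   read b → write _, move →, go to q2
q2 | aaba_[a]_   read a → write c, move ←, go to q1
q1 | aaba[_]c_   read _ → write b, move →, go to q0
q0 | aabab[c]_   read c → write a, move →, go to q0
q0 | aababa[_]   read _ → write b, move ←, go to q2
q2 | aabab[a]b   read a → write c, move ←, go to q1
q1 | aaba[b]cb
At halt the head is at cell 4.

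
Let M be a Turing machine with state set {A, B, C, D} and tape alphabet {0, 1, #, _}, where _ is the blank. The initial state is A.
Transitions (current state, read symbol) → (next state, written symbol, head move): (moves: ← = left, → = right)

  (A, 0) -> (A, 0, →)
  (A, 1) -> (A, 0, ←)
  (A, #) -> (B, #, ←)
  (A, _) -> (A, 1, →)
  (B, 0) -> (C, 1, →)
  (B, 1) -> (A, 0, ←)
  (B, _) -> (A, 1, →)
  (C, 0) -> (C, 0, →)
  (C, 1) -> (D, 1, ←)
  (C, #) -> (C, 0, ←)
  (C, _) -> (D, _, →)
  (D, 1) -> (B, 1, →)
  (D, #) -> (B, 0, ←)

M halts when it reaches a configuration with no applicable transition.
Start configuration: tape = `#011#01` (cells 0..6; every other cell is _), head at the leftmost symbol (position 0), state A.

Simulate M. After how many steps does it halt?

state=A head=0 tape=___[#]011#01   (A,#)→(B,#,←)
state=B head=-1 tape=__[_]#011#01   (B,_)→(A,1,→)
state=A head=0 tape=__1[#]011#01   (A,#)→(B,#,←)
state=B head=-1 tape=__[1]#011#01   (B,1)→(A,0,←)
state=A head=-2 tape=_[_]0#011#01   (A,_)→(A,1,→)
state=A head=-1 tape=_1[0]#011#01   (A,0)→(A,0,→)
state=A head=0 tape=_10[#]011#01   (A,#)→(B,#,←)
state=B head=-1 tape=_1[0]#011#01   (B,0)→(C,1,→)
state=C head=0 tape=_11[#]011#01   (C,#)→(C,0,←)
state=C head=-1 tape=_1[1]0011#01   (C,1)→(D,1,←)
state=D head=-2 tape=_[1]10011#01   (D,1)→(B,1,→)
state=B head=-1 tape=_1[1]0011#01   (B,1)→(A,0,←)
state=A head=-2 tape=_[1]00011#01   (A,1)→(A,0,←)
state=A head=-3 tape=[_]000011#01   (A,_)→(A,1,→)
state=A head=-2 tape=1[0]00011#01   (A,0)→(A,0,→)
state=A head=-1 tape=10[0]0011#01   (A,0)→(A,0,→)
state=A head=0 tape=100[0]011#01   (A,0)→(A,0,→)
state=A head=1 tape=1000[0]11#01   (A,0)→(A,0,→)
state=A head=2 tape=10000[1]1#01   (A,1)→(A,0,←)
state=A head=1 tape=1000[0]01#01   (A,0)→(A,0,→)
state=A head=2 tape=10000[0]1#01   (A,0)→(A,0,→)
state=A head=3 tape=100000[1]#01   (A,1)→(A,0,←)
state=A head=2 tape=10000[0]0#01   (A,0)→(A,0,→)
state=A head=3 tape=100000[0]#01   (A,0)→(A,0,→)
state=A head=4 tape=1000000[#]01   (A,#)→(B,#,←)
state=B head=3 tape=100000[0]#01   (B,0)→(C,1,→)
state=C head=4 tape=1000001[#]01   (C,#)→(C,0,←)
state=C head=3 tape=100000[1]001   (C,1)→(D,1,←)
state=D head=2 tape=10000[0]1001
M halts after 28 transitions.

28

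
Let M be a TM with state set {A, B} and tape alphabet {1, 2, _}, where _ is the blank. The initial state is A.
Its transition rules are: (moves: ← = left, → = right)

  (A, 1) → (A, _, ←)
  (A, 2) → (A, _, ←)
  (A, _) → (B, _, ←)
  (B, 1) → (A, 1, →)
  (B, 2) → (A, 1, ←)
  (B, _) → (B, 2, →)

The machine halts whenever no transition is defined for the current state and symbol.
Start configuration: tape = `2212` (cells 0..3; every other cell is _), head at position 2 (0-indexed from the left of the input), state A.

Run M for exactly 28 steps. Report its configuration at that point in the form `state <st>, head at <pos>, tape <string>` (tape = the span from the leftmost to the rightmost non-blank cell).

A | ____22[1]2_   read 1 → write _, move ←, go to A
A | ____2[2]_2_   read 2 → write _, move ←, go to A
A | ____[2]__2_   read 2 → write _, move ←, go to A
A | ___[_]___2_   read _ → write _, move ←, go to B
B | __[_]____2_   read _ → write 2, move →, go to B
B | __2[_]___2_   read _ → write 2, move →, go to B
B | __22[_]__2_   read _ → write 2, move →, go to B
B | __222[_]_2_   read _ → write 2, move →, go to B
B | __2222[_]2_   read _ → write 2, move →, go to B
B | __22222[2]_   read 2 → write 1, move ←, go to A
A | __2222[2]1_   read 2 → write _, move ←, go to A
A | __222[2]_1_   read 2 → write _, move ←, go to A
A | __22[2]__1_   read 2 → write _, move ←, go to A
A | __2[2]___1_   read 2 → write _, move ←, go to A
A | __[2]____1_   read 2 → write _, move ←, go to A
A | _[_]_____1_   read _ → write _, move ←, go to B
B | [_]______1_   read _ → write 2, move →, go to B
B | 2[_]_____1_   read _ → write 2, move →, go to B
B | 22[_]____1_   read _ → write 2, move →, go to B
B | 222[_]___1_   read _ → write 2, move →, go to B
B | 2222[_]__1_   read _ → write 2, move →, go to B
B | 22222[_]_1_   read _ → write 2, move →, go to B
B | 222222[_]1_   read _ → write 2, move →, go to B
B | 2222222[1]_   read 1 → write 1, move →, go to A
A | 22222221[_]   read _ → write _, move ←, go to B
B | 2222222[1]_   read 1 → write 1, move →, go to A
A | 22222221[_]   read _ → write _, move ←, go to B
B | 2222222[1]_   read 1 → write 1, move →, go to A
A | 22222221[_]
After 28 steps: state A, head at 4, tape 22222221.

state A, head at 4, tape 22222221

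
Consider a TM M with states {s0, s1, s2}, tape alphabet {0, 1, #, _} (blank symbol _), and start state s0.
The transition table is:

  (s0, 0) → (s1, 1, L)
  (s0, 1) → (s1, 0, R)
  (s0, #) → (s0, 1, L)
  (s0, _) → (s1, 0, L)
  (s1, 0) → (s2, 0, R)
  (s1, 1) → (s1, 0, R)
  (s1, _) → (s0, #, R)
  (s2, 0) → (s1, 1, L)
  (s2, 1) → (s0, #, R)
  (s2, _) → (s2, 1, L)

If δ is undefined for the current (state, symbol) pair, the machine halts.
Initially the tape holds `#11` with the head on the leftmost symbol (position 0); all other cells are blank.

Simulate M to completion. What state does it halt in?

state=s0 head=0 tape=__[#]11   (s0,#)→(s0,1,L)
state=s0 head=-1 tape=_[_]111   (s0,_)→(s1,0,L)
state=s1 head=-2 tape=[_]0111   (s1,_)→(s0,#,R)
state=s0 head=-1 tape=#[0]111   (s0,0)→(s1,1,L)
state=s1 head=-2 tape=[#]1111
No transition is defined for (s1, #); M halts in state s1.

s1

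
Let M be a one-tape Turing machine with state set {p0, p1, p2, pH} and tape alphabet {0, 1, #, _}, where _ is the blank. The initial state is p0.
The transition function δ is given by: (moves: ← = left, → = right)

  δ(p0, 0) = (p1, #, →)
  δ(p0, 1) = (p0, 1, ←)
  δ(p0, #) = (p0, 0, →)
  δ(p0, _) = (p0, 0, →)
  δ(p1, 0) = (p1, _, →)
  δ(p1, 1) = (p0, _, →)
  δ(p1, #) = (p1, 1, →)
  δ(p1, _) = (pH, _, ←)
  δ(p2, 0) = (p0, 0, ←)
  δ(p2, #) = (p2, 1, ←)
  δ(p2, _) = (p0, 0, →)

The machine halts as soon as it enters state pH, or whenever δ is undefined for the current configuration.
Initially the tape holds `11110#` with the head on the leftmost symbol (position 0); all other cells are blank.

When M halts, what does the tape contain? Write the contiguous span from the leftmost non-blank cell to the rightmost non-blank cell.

state=p0 head=0 tape=_[1]1110#_   (p0,1)→(p0,1,←)
state=p0 head=-1 tape=[_]11110#_   (p0,_)→(p0,0,→)
state=p0 head=0 tape=0[1]1110#_   (p0,1)→(p0,1,←)
state=p0 head=-1 tape=[0]11110#_   (p0,0)→(p1,#,→)
state=p1 head=0 tape=#[1]1110#_   (p1,1)→(p0,_,→)
state=p0 head=1 tape=#_[1]110#_   (p0,1)→(p0,1,←)
state=p0 head=0 tape=#[_]1110#_   (p0,_)→(p0,0,→)
state=p0 head=1 tape=#0[1]110#_   (p0,1)→(p0,1,←)
state=p0 head=0 tape=#[0]1110#_   (p0,0)→(p1,#,→)
state=p1 head=1 tape=##[1]110#_   (p1,1)→(p0,_,→)
state=p0 head=2 tape=##_[1]10#_   (p0,1)→(p0,1,←)
state=p0 head=1 tape=##[_]110#_   (p0,_)→(p0,0,→)
state=p0 head=2 tape=##0[1]10#_   (p0,1)→(p0,1,←)
state=p0 head=1 tape=##[0]110#_   (p0,0)→(p1,#,→)
state=p1 head=2 tape=###[1]10#_   (p1,1)→(p0,_,→)
state=p0 head=3 tape=###_[1]0#_   (p0,1)→(p0,1,←)
state=p0 head=2 tape=###[_]10#_   (p0,_)→(p0,0,→)
state=p0 head=3 tape=###0[1]0#_   (p0,1)→(p0,1,←)
state=p0 head=2 tape=###[0]10#_   (p0,0)→(p1,#,→)
state=p1 head=3 tape=####[1]0#_   (p1,1)→(p0,_,→)
state=p0 head=4 tape=####_[0]#_   (p0,0)→(p1,#,→)
state=p1 head=5 tape=####_#[#]_   (p1,#)→(p1,1,→)
state=p1 head=6 tape=####_#1[_]   (p1,_)→(pH,_,←)
state=pH head=5 tape=####_#[1]_
The non-blank tape span at halt is ####_#1.

####_#1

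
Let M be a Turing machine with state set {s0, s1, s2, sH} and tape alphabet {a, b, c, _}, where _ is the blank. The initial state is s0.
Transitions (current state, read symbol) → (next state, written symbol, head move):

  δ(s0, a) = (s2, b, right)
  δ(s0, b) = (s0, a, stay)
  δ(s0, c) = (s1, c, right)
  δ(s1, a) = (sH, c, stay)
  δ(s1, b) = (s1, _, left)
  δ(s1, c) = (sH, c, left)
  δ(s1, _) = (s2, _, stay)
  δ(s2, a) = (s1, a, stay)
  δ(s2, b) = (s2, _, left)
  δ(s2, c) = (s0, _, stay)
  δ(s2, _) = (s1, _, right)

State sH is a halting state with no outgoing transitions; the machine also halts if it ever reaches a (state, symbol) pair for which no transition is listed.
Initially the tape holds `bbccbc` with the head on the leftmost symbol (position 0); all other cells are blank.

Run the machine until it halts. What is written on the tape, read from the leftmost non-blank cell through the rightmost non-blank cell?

state=s0 head=0 tape=_[b]bccbc   (s0,b)→(s0,a,stay)
state=s0 head=0 tape=_[a]bccbc   (s0,a)→(s2,b,right)
state=s2 head=1 tape=_b[b]ccbc   (s2,b)→(s2,_,left)
state=s2 head=0 tape=_[b]_ccbc   (s2,b)→(s2,_,left)
state=s2 head=-1 tape=[_]__ccbc   (s2,_)→(s1,_,right)
state=s1 head=0 tape=_[_]_ccbc   (s1,_)→(s2,_,stay)
state=s2 head=0 tape=_[_]_ccbc   (s2,_)→(s1,_,right)
state=s1 head=1 tape=__[_]ccbc   (s1,_)→(s2,_,stay)
state=s2 head=1 tape=__[_]ccbc   (s2,_)→(s1,_,right)
state=s1 head=2 tape=___[c]cbc   (s1,c)→(sH,c,left)
state=sH head=1 tape=__[_]ccbc
The non-blank tape span at halt is ccbc.

ccbc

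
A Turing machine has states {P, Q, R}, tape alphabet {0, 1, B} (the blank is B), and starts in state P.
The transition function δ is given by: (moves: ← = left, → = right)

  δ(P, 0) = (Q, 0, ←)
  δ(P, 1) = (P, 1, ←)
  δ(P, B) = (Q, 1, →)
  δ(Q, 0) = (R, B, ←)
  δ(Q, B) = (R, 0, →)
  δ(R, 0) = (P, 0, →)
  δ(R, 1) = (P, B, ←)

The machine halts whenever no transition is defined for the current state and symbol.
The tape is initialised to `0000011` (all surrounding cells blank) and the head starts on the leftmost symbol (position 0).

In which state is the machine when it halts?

Q

P | BB[0]000011   read 0 → write 0, move ←, go to Q
Q | B[B]0000011   read B → write 0, move →, go to R
R | B0[0]000011   read 0 → write 0, move →, go to P
P | B00[0]00011   read 0 → write 0, move ←, go to Q
Q | B0[0]000011   read 0 → write B, move ←, go to R
R | B[0]B000011   read 0 → write 0, move →, go to P
P | B0[B]000011   read B → write 1, move →, go to Q
Q | B01[0]00011   read 0 → write B, move ←, go to R
R | B0[1]B00011   read 1 → write B, move ←, go to P
P | B[0]BB00011   read 0 → write 0, move ←, go to Q
Q | [B]0BB00011   read B → write 0, move →, go to R
R | 0[0]BB00011   read 0 → write 0, move →, go to P
P | 00[B]B00011   read B → write 1, move →, go to Q
Q | 001[B]00011   read B → write 0, move →, go to R
R | 0010[0]0011   read 0 → write 0, move →, go to P
P | 00100[0]011   read 0 → write 0, move ←, go to Q
Q | 0010[0]0011   read 0 → write B, move ←, go to R
R | 001[0]B0011   read 0 → write 0, move →, go to P
P | 0010[B]0011   read B → write 1, move →, go to Q
Q | 00101[0]011   read 0 → write B, move ←, go to R
R | 0010[1]B011   read 1 → write B, move ←, go to P
P | 001[0]BB011   read 0 → write 0, move ←, go to Q
Q | 00[1]0BB011
No transition is defined for (Q, 1); M halts in state Q.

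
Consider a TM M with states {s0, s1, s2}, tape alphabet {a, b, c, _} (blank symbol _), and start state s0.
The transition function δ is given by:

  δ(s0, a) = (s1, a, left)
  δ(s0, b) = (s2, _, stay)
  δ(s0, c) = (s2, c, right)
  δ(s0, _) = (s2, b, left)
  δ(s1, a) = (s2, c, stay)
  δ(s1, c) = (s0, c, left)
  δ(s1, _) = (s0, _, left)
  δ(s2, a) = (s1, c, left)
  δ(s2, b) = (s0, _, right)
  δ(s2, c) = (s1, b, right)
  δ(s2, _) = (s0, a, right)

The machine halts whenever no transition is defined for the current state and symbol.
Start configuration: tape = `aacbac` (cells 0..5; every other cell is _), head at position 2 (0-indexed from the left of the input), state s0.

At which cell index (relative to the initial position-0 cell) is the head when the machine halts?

s0 | aa[c]bac__   read c → write c, move right, go to s2
s2 | aac[b]ac__   read b → write _, move right, go to s0
s0 | aac_[a]c__   read a → write a, move left, go to s1
s1 | aac[_]ac__   read _ → write _, move left, go to s0
s0 | aa[c]_ac__   read c → write c, move right, go to s2
s2 | aac[_]ac__   read _ → write a, move right, go to s0
s0 | aaca[a]c__   read a → write a, move left, go to s1
s1 | aac[a]ac__   read a → write c, move stay, go to s2
s2 | aac[c]ac__   read c → write b, move right, go to s1
s1 | aacb[a]c__   read a → write c, move stay, go to s2
s2 | aacb[c]c__   read c → write b, move right, go to s1
s1 | aacbb[c]__   read c → write c, move left, go to s0
s0 | aacb[b]c__   read b → write _, move stay, go to s2
s2 | aacb[_]c__   read _ → write a, move right, go to s0
s0 | aacba[c]__   read c → write c, move right, go to s2
s2 | aacbac[_]_   read _ → write a, move right, go to s0
s0 | aacbaca[_]   read _ → write b, move left, go to s2
s2 | aacbac[a]b   read a → write c, move left, go to s1
s1 | aacba[c]cb   read c → write c, move left, go to s0
s0 | aacb[a]ccb   read a → write a, move left, go to s1
s1 | aac[b]accb
At halt the head is at cell 3.

3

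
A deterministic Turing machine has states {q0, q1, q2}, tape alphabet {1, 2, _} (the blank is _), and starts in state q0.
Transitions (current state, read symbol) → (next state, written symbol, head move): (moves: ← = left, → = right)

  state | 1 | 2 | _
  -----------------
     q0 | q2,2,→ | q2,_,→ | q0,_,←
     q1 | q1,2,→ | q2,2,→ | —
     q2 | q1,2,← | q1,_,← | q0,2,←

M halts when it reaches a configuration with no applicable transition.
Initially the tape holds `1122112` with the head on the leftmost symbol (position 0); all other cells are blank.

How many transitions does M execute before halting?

8

q0 | [1]122112   read 1 → write 2, move →, go to q2
q2 | 2[1]22112   read 1 → write 2, move ←, go to q1
q1 | [2]222112   read 2 → write 2, move →, go to q2
q2 | 2[2]22112   read 2 → write _, move ←, go to q1
q1 | [2]_22112   read 2 → write 2, move →, go to q2
q2 | 2[_]22112   read _ → write 2, move ←, go to q0
q0 | [2]222112   read 2 → write _, move →, go to q2
q2 | _[2]22112   read 2 → write _, move ←, go to q1
q1 | [_]_22112
M halts after 8 transitions.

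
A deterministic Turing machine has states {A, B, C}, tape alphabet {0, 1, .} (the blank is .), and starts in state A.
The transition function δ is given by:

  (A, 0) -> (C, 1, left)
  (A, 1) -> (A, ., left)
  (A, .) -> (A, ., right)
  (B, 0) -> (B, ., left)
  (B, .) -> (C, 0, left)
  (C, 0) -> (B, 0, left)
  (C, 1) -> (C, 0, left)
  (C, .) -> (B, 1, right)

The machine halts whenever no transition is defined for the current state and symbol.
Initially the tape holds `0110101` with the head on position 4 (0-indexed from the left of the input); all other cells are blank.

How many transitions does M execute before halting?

A | ..0110[1]01   read 1 → write ., move left, go to A
A | ..011[0].01   read 0 → write 1, move left, go to C
C | ..01[1]1.01   read 1 → write 0, move left, go to C
C | ..0[1]01.01   read 1 → write 0, move left, go to C
C | ..[0]001.01   read 0 → write 0, move left, go to B
B | .[.]0001.01   read . → write 0, move left, go to C
C | [.]00001.01   read . → write 1, move right, go to B
B | 1[0]0001.01   read 0 → write ., move left, go to B
B | [1].0001.01
M halts after 8 transitions.

8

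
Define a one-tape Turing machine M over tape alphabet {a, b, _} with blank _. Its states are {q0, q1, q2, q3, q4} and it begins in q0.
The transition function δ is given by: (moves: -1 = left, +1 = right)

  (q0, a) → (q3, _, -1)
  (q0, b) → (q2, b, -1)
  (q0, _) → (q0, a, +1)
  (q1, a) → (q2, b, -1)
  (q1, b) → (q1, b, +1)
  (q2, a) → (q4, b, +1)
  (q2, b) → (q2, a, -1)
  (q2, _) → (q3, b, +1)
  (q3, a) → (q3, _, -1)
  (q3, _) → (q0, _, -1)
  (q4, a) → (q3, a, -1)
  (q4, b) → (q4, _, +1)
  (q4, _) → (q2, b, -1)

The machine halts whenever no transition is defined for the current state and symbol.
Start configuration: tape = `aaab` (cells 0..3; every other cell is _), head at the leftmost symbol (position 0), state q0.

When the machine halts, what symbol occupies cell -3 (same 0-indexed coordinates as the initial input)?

q0 | ______[a]aab_   read a → write _, move -1, go to q3
q3 | _____[_]_aab_   read _ → write _, move -1, go to q0
q0 | ____[_]__aab_   read _ → write a, move +1, go to q0
q0 | ____a[_]_aab_   read _ → write a, move +1, go to q0
q0 | ____aa[_]aab_   read _ → write a, move +1, go to q0
q0 | ____aaa[a]ab_   read a → write _, move -1, go to q3
q3 | ____aa[a]_ab_   read a → write _, move -1, go to q3
q3 | ____a[a]__ab_   read a → write _, move -1, go to q3
q3 | ____[a]___ab_   read a → write _, move -1, go to q3
q3 | ___[_]____ab_   read _ → write _, move -1, go to q0
q0 | __[_]_____ab_   read _ → write a, move +1, go to q0
q0 | __a[_]____ab_   read _ → write a, move +1, go to q0
q0 | __aa[_]___ab_   read _ → write a, move +1, go to q0
q0 | __aaa[_]__ab_   read _ → write a, move +1, go to q0
q0 | __aaaa[_]_ab_   read _ → write a, move +1, go to q0
q0 | __aaaaa[_]ab_   read _ → write a, move +1, go to q0
q0 | __aaaaaa[a]b_   read a → write _, move -1, go to q3
q3 | __aaaaa[a]_b_   read a → write _, move -1, go to q3
q3 | __aaaa[a]__b_   read a → write _, move -1, go to q3
q3 | __aaa[a]___b_   read a → write _, move -1, go to q3
q3 | __aa[a]____b_   read a → write _, move -1, go to q3
q3 | __a[a]_____b_   read a → write _, move -1, go to q3
q3 | __[a]______b_   read a → write _, move -1, go to q3
q3 | _[_]_______b_   read _ → write _, move -1, go to q0
q0 | [_]________b_   read _ → write a, move +1, go to q0
q0 | a[_]_______b_   read _ → write a, move +1, go to q0
q0 | aa[_]______b_   read _ → write a, move +1, go to q0
q0 | aaa[_]_____b_   read _ → write a, move +1, go to q0
q0 | aaaa[_]____b_   read _ → write a, move +1, go to q0
q0 | aaaaa[_]___b_   read _ → write a, move +1, go to q0
q0 | aaaaaa[_]__b_   read _ → write a, move +1, go to q0
q0 | aaaaaaa[_]_b_   read _ → write a, move +1, go to q0
q0 | aaaaaaaa[_]b_   read _ → write a, move +1, go to q0
q0 | aaaaaaaaa[b]_   read b → write b, move -1, go to q2
q2 | aaaaaaaa[a]b_   read a → write b, move +1, go to q4
q4 | aaaaaaaab[b]_   read b → write _, move +1, go to q4
q4 | aaaaaaaab_[_]   read _ → write b, move -1, go to q2
q2 | aaaaaaaab[_]b   read _ → write b, move +1, go to q3
q3 | aaaaaaaabb[b]
Cell -3 holds a when M halts.

a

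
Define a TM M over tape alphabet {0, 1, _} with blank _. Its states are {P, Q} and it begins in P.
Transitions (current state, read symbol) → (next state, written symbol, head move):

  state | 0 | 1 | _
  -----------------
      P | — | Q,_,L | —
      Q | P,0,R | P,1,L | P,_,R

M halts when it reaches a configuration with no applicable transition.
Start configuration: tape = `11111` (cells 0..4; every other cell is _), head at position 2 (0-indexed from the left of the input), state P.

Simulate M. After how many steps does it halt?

4

P | _11[1]11   read 1 → write _, move L, go to Q
Q | _1[1]_11   read 1 → write 1, move L, go to P
P | _[1]1_11   read 1 → write _, move L, go to Q
Q | [_]_1_11   read _ → write _, move R, go to P
P | _[_]1_11
M halts after 4 transitions.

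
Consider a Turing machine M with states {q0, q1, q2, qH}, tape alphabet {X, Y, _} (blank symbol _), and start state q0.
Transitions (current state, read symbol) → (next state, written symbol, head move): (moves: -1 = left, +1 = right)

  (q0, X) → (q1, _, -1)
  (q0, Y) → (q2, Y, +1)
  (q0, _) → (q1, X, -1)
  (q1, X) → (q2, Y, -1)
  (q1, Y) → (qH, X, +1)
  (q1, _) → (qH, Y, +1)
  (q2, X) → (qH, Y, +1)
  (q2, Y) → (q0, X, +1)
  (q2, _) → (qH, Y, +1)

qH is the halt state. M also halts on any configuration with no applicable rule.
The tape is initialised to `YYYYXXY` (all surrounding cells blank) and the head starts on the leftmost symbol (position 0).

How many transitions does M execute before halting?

q0 | [Y]YYYXXY   read Y → write Y, move +1, go to q2
q2 | Y[Y]YYXXY   read Y → write X, move +1, go to q0
q0 | YX[Y]YXXY   read Y → write Y, move +1, go to q2
q2 | YXY[Y]XXY   read Y → write X, move +1, go to q0
q0 | YXYX[X]XY   read X → write _, move -1, go to q1
q1 | YXY[X]_XY   read X → write Y, move -1, go to q2
q2 | YX[Y]Y_XY   read Y → write X, move +1, go to q0
q0 | YXX[Y]_XY   read Y → write Y, move +1, go to q2
q2 | YXXY[_]XY   read _ → write Y, move +1, go to qH
qH | YXXYY[X]Y
M halts after 9 transitions.

9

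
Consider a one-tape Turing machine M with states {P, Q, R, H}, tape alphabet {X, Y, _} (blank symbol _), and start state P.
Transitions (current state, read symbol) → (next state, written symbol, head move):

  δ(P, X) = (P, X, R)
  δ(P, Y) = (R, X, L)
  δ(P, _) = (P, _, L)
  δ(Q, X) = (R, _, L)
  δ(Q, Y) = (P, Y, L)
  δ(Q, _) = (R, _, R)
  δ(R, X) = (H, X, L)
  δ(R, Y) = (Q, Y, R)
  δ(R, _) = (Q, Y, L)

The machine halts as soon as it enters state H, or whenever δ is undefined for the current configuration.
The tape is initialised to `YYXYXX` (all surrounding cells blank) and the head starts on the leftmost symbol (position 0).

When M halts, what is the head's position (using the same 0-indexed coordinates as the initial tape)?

4

P | __[Y]YXYXX   read Y → write X, move L, go to R
R | _[_]XYXYXX   read _ → write Y, move L, go to Q
Q | [_]YXYXYXX   read _ → write _, move R, go to R
R | _[Y]XYXYXX   read Y → write Y, move R, go to Q
Q | _Y[X]YXYXX   read X → write _, move L, go to R
R | _[Y]_YXYXX   read Y → write Y, move R, go to Q
Q | _Y[_]YXYXX   read _ → write _, move R, go to R
R | _Y_[Y]XYXX   read Y → write Y, move R, go to Q
Q | _Y_Y[X]YXX   read X → write _, move L, go to R
R | _Y_[Y]_YXX   read Y → write Y, move R, go to Q
Q | _Y_Y[_]YXX   read _ → write _, move R, go to R
R | _Y_Y_[Y]XX   read Y → write Y, move R, go to Q
Q | _Y_Y_Y[X]X   read X → write _, move L, go to R
R | _Y_Y_[Y]_X   read Y → write Y, move R, go to Q
Q | _Y_Y_Y[_]X   read _ → write _, move R, go to R
R | _Y_Y_Y_[X]   read X → write X, move L, go to H
H | _Y_Y_Y[_]X
At halt the head is at cell 4.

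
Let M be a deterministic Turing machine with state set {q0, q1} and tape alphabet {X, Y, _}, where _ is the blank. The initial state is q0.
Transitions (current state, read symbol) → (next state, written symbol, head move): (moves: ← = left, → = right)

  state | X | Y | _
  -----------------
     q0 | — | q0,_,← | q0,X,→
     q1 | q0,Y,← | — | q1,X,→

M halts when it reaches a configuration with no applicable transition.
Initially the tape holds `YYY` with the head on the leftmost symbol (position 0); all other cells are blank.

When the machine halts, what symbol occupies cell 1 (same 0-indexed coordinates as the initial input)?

_

state=q0 head=0 tape=_[Y]YY   (q0,Y)→(q0,_,←)
state=q0 head=-1 tape=[_]_YY   (q0,_)→(q0,X,→)
state=q0 head=0 tape=X[_]YY   (q0,_)→(q0,X,→)
state=q0 head=1 tape=XX[Y]Y   (q0,Y)→(q0,_,←)
state=q0 head=0 tape=X[X]_Y
Cell 1 holds _ when M halts.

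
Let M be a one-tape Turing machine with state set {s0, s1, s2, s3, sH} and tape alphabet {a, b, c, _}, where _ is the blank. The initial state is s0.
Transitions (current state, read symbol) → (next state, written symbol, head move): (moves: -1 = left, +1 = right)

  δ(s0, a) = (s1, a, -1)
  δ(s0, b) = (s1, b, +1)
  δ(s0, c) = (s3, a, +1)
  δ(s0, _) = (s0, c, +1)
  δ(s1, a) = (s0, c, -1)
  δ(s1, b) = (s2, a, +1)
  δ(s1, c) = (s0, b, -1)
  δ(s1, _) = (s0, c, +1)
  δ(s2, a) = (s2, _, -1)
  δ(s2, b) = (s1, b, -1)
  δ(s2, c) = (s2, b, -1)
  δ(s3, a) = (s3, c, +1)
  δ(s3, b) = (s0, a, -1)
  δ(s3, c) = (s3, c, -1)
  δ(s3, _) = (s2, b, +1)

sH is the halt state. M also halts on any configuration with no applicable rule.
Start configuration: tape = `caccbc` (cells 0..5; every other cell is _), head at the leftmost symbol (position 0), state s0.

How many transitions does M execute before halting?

state=s0 head=0 tape=___[c]accbc   (s0,c)→(s3,a,+1)
state=s3 head=1 tape=___a[a]ccbc   (s3,a)→(s3,c,+1)
state=s3 head=2 tape=___ac[c]cbc   (s3,c)→(s3,c,-1)
state=s3 head=1 tape=___a[c]ccbc   (s3,c)→(s3,c,-1)
state=s3 head=0 tape=___[a]cccbc   (s3,a)→(s3,c,+1)
state=s3 head=1 tape=___c[c]ccbc   (s3,c)→(s3,c,-1)
state=s3 head=0 tape=___[c]cccbc   (s3,c)→(s3,c,-1)
state=s3 head=-1 tape=__[_]ccccbc   (s3,_)→(s2,b,+1)
state=s2 head=0 tape=__b[c]cccbc   (s2,c)→(s2,b,-1)
state=s2 head=-1 tape=__[b]bcccbc   (s2,b)→(s1,b,-1)
state=s1 head=-2 tape=_[_]bbcccbc   (s1,_)→(s0,c,+1)
state=s0 head=-1 tape=_c[b]bcccbc   (s0,b)→(s1,b,+1)
state=s1 head=0 tape=_cb[b]cccbc   (s1,b)→(s2,a,+1)
state=s2 head=1 tape=_cba[c]ccbc   (s2,c)→(s2,b,-1)
state=s2 head=0 tape=_cb[a]bccbc   (s2,a)→(s2,_,-1)
state=s2 head=-1 tape=_c[b]_bccbc   (s2,b)→(s1,b,-1)
state=s1 head=-2 tape=_[c]b_bccbc   (s1,c)→(s0,b,-1)
state=s0 head=-3 tape=[_]bb_bccbc   (s0,_)→(s0,c,+1)
state=s0 head=-2 tape=c[b]b_bccbc   (s0,b)→(s1,b,+1)
state=s1 head=-1 tape=cb[b]_bccbc   (s1,b)→(s2,a,+1)
state=s2 head=0 tape=cba[_]bccbc
M halts after 20 transitions.

20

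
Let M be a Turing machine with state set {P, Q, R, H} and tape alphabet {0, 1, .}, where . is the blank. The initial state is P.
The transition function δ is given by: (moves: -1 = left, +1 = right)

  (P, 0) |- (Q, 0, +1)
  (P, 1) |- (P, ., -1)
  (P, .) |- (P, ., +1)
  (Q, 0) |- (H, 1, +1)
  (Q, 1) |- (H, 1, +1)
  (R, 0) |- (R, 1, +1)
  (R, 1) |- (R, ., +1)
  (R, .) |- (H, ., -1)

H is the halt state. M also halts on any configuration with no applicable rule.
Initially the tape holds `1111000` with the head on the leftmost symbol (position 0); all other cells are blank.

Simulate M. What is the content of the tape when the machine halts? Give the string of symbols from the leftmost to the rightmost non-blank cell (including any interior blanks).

P | .[1]111000   read 1 → write ., move -1, go to P
P | [.].111000   read . → write ., move +1, go to P
P | .[.]111000   read . → write ., move +1, go to P
P | ..[1]11000   read 1 → write ., move -1, go to P
P | .[.].11000   read . → write ., move +1, go to P
P | ..[.]11000   read . → write ., move +1, go to P
P | ...[1]1000   read 1 → write ., move -1, go to P
P | ..[.].1000   read . → write ., move +1, go to P
P | ...[.]1000   read . → write ., move +1, go to P
P | ....[1]000   read 1 → write ., move -1, go to P
P | ...[.].000   read . → write ., move +1, go to P
P | ....[.]000   read . → write ., move +1, go to P
P | .....[0]00   read 0 → write 0, move +1, go to Q
Q | .....0[0]0   read 0 → write 1, move +1, go to H
H | .....01[0]
The non-blank tape span at halt is 010.

010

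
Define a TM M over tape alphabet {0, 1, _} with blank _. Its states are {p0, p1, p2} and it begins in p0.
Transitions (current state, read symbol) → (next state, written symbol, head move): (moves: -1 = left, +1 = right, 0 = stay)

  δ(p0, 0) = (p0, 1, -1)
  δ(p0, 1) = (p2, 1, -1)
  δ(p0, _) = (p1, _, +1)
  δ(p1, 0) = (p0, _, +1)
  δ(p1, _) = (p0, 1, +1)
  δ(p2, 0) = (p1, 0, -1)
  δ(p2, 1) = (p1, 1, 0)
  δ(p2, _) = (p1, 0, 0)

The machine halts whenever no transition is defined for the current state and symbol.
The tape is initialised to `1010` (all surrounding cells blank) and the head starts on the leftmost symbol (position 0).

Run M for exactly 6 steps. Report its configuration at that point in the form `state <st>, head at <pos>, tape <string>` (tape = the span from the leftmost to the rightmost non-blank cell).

p0 | _[1]010   read 1 → write 1, move -1, go to p2
p2 | [_]1010   read _ → write 0, move 0, go to p1
p1 | [0]1010   read 0 → write _, move +1, go to p0
p0 | _[1]010   read 1 → write 1, move -1, go to p2
p2 | [_]1010   read _ → write 0, move 0, go to p1
p1 | [0]1010   read 0 → write _, move +1, go to p0
p0 | _[1]010
After 6 steps: state p0, head at 0, tape 1010.

state p0, head at 0, tape 1010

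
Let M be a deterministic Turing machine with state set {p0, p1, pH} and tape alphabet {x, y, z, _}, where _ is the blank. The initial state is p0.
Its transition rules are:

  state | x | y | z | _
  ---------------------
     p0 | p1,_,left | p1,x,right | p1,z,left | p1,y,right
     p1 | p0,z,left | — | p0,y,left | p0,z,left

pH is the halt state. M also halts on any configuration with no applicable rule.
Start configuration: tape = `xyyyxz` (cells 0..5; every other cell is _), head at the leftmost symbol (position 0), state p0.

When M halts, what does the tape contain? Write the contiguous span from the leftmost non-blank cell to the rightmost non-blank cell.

state=p0 head=0 tape=__[x]yyyxz   (p0,x)→(p1,_,left)
state=p1 head=-1 tape=_[_]_yyyxz   (p1,_)→(p0,z,left)
state=p0 head=-2 tape=[_]z_yyyxz   (p0,_)→(p1,y,right)
state=p1 head=-1 tape=y[z]_yyyxz   (p1,z)→(p0,y,left)
state=p0 head=-2 tape=[y]y_yyyxz   (p0,y)→(p1,x,right)
state=p1 head=-1 tape=x[y]_yyyxz
The non-blank tape span at halt is xy_yyyxz.

xy_yyyxz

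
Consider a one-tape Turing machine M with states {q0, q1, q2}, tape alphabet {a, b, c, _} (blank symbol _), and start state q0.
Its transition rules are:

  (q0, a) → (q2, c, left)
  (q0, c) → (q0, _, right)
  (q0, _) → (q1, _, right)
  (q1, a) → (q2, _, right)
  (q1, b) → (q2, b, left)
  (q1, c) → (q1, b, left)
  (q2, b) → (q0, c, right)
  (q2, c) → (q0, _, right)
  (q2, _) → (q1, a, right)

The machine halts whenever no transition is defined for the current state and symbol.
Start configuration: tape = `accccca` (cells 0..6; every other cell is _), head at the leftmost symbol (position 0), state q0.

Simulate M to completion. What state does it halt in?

q0 | _[a]ccccca__   read a → write c, move left, go to q2
q2 | [_]cccccca__   read _ → write a, move right, go to q1
q1 | a[c]ccccca__   read c → write b, move left, go to q1
q1 | [a]bccccca__   read a → write _, move right, go to q2
q2 | _[b]ccccca__   read b → write c, move right, go to q0
q0 | _c[c]cccca__   read c → write _, move right, go to q0
q0 | _c_[c]ccca__   read c → write _, move right, go to q0
q0 | _c__[c]cca__   read c → write _, move right, go to q0
q0 | _c___[c]ca__   read c → write _, move right, go to q0
q0 | _c____[c]a__   read c → write _, move right, go to q0
q0 | _c_____[a]__   read a → write c, move left, go to q2
q2 | _c____[_]c__   read _ → write a, move right, go to q1
q1 | _c____a[c]__   read c → write b, move left, go to q1
q1 | _c____[a]b__   read a → write _, move right, go to q2
q2 | _c_____[b]__   read b → write c, move right, go to q0
q0 | _c_____c[_]_   read _ → write _, move right, go to q1
q1 | _c_____c_[_]
No transition is defined for (q1, _); M halts in state q1.

q1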